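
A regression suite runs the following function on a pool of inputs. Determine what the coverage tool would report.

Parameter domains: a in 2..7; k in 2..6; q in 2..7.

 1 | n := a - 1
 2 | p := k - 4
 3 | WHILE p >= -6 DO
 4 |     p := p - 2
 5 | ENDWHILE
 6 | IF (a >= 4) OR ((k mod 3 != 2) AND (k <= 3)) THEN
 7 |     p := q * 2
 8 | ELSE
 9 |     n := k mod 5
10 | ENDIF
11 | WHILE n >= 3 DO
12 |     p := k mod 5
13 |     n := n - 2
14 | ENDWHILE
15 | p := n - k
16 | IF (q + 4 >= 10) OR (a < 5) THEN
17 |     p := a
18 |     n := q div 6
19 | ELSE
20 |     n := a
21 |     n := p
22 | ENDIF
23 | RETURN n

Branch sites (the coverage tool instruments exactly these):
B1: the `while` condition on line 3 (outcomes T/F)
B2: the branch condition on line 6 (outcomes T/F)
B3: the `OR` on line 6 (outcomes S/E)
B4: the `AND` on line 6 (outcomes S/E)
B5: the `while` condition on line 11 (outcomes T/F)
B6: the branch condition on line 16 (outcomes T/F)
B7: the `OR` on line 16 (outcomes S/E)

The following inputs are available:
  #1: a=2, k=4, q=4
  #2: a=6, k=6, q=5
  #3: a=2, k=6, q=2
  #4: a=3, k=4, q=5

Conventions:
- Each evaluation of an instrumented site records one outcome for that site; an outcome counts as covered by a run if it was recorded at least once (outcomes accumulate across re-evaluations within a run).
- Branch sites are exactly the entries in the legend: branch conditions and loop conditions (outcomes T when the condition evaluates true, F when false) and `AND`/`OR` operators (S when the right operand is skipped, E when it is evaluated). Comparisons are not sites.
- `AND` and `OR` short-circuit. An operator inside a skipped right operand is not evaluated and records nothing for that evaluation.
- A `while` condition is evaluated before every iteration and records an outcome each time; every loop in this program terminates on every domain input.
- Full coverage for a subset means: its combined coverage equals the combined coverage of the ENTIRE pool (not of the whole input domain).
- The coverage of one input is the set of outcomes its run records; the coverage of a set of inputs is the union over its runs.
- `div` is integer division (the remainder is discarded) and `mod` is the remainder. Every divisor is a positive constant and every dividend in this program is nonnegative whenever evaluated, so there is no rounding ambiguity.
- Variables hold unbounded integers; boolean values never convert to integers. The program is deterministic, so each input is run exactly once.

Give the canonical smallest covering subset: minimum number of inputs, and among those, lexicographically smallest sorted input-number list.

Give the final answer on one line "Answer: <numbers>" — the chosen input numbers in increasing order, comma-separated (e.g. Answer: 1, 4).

input #1 (a=2, k=4, q=4): events B1->T, B1->T, B1->T, B1->T, B1->F, B3->E, B4->E, B2->F, B5->T, B5->F, B7->E, B6->T; covers B1=T, B1=F, B2=F, B3=E, B4=E, B5=T, B5=F, B6=T, B7=E
input #2 (a=6, k=6, q=5): events B1->T, B1->T, B1->T, B1->T, B1->T, B1->F, B3->S, B2->T, B5->T, B5->T, B5->F, B7->E, B6->F; covers B1=T, B1=F, B2=T, B3=S, B5=T, B5=F, B6=F, B7=E
input #3 (a=2, k=6, q=2): events B1->T, B1->T, B1->T, B1->T, B1->T, B1->F, B3->E, B4->E, B2->F, B5->F, B7->E, B6->T; covers B1=T, B1=F, B2=F, B3=E, B4=E, B5=F, B6=T, B7=E
input #4 (a=3, k=4, q=5): events B1->T, B1->T, B1->T, B1->T, B1->F, B3->E, B4->E, B2->F, B5->T, B5->F, B7->E, B6->T; covers B1=T, B1=F, B2=F, B3=E, B4=E, B5=T, B5=F, B6=T, B7=E
pool-wide coverage (12 outcomes): B1=T, B1=F, B2=T, B2=F, B3=S, B3=E, B4=E, B5=T, B5=F, B6=T, B6=F, B7=E
every size-1 subset falls short of the 12 outcomes (best: 9/12)
size 2: inputs {1, 2} cover all 12 outcomes, and no lexicographically smaller subset of this size does

Answer: 1, 2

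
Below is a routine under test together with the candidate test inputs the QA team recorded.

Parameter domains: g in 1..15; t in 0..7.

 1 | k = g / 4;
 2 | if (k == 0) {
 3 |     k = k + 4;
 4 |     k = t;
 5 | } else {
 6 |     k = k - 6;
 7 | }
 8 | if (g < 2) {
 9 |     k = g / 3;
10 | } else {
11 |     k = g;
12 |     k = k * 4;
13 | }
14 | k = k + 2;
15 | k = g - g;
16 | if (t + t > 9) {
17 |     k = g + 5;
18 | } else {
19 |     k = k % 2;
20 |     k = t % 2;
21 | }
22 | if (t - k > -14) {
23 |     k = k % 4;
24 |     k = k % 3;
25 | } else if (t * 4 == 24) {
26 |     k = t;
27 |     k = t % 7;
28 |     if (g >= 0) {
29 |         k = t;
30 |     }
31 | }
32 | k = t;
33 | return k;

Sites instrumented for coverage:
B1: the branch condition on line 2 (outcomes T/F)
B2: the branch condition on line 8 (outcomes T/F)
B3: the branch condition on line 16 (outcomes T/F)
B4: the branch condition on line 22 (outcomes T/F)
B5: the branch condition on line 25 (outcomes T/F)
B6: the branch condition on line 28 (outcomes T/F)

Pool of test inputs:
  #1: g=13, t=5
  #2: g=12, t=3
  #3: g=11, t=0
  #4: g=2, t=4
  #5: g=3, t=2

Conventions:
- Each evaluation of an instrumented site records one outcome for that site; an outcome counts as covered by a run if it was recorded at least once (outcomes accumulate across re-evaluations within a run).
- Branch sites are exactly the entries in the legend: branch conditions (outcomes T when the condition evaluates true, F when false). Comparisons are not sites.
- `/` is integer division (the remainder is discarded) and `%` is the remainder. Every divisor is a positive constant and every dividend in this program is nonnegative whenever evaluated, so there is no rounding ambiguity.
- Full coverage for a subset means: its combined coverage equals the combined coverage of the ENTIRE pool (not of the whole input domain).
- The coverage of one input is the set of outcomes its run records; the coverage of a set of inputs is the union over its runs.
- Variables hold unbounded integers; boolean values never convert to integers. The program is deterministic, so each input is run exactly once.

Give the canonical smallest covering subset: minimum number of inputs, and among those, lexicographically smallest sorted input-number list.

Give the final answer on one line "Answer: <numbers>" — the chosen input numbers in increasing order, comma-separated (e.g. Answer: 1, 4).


#1 (g=13, t=5) -> B1->F, B2->F, B3->T, B4->T; covered: B1=F, B2=F, B3=T, B4=T
#2 (g=12, t=3) -> B1->F, B2->F, B3->F, B4->T; covered: B1=F, B2=F, B3=F, B4=T
#3 (g=11, t=0) -> B1->F, B2->F, B3->F, B4->T; covered: B1=F, B2=F, B3=F, B4=T
#4 (g=2, t=4) -> B1->T, B2->F, B3->F, B4->T; covered: B1=T, B2=F, B3=F, B4=T
#5 (g=3, t=2) -> B1->T, B2->F, B3->F, B4->T; covered: B1=T, B2=F, B3=F, B4=T
together the pool reaches 6 outcomes: B1=T, B1=F, B2=F, B3=T, B3=F, B4=T
no size-1 subset reaches all 6 outcomes (best union: 4/6)
size 2: inputs {1, 4} cover all 6 outcomes, and no lexicographically smaller subset of this size does
Answer: 1, 4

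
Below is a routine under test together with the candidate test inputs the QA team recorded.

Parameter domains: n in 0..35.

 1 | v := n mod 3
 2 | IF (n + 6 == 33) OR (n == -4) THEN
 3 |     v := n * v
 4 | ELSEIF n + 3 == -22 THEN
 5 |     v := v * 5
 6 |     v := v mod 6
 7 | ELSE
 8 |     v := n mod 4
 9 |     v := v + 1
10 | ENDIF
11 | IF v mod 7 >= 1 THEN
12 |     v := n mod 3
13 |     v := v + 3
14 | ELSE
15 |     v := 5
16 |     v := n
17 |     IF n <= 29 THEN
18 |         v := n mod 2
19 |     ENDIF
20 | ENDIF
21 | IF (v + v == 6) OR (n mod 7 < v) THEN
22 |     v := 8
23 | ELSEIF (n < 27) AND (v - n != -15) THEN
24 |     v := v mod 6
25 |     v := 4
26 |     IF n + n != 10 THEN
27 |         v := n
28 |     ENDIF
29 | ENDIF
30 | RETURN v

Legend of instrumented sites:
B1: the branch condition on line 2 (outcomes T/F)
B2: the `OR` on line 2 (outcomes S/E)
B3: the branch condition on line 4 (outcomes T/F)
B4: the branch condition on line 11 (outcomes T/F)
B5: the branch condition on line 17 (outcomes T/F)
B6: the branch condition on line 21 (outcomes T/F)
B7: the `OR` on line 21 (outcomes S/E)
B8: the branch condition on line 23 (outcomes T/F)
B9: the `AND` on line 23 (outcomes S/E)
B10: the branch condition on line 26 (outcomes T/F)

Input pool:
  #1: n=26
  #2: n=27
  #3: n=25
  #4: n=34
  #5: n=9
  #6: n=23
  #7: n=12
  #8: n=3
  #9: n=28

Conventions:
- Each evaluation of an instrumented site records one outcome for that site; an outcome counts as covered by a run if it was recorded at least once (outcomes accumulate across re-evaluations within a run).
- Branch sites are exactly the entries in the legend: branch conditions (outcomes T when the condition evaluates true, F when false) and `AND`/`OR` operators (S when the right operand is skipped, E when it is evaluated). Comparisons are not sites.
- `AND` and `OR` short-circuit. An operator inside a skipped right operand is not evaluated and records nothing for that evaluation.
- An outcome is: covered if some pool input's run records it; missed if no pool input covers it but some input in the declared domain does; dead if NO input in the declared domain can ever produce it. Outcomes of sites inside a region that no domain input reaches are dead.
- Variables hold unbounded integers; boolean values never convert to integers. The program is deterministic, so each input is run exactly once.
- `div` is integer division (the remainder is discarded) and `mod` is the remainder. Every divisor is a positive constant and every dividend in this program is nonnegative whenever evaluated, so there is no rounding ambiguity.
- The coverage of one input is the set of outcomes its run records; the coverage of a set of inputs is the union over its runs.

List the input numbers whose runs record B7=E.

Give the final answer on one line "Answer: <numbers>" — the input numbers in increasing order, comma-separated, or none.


input #1 (n=26): hits B7=E
input #2 (n=27): hits B7=E
input #3 (n=25): hits B7=E
input #4 (n=34): hits B7=E
input #5 (n=9): never hits B7=E
input #6 (n=23): hits B7=E
input #7 (n=12): never hits B7=E
input #8 (n=3): never hits B7=E
input #9 (n=28): hits B7=E
Answer: 1, 2, 3, 4, 6, 9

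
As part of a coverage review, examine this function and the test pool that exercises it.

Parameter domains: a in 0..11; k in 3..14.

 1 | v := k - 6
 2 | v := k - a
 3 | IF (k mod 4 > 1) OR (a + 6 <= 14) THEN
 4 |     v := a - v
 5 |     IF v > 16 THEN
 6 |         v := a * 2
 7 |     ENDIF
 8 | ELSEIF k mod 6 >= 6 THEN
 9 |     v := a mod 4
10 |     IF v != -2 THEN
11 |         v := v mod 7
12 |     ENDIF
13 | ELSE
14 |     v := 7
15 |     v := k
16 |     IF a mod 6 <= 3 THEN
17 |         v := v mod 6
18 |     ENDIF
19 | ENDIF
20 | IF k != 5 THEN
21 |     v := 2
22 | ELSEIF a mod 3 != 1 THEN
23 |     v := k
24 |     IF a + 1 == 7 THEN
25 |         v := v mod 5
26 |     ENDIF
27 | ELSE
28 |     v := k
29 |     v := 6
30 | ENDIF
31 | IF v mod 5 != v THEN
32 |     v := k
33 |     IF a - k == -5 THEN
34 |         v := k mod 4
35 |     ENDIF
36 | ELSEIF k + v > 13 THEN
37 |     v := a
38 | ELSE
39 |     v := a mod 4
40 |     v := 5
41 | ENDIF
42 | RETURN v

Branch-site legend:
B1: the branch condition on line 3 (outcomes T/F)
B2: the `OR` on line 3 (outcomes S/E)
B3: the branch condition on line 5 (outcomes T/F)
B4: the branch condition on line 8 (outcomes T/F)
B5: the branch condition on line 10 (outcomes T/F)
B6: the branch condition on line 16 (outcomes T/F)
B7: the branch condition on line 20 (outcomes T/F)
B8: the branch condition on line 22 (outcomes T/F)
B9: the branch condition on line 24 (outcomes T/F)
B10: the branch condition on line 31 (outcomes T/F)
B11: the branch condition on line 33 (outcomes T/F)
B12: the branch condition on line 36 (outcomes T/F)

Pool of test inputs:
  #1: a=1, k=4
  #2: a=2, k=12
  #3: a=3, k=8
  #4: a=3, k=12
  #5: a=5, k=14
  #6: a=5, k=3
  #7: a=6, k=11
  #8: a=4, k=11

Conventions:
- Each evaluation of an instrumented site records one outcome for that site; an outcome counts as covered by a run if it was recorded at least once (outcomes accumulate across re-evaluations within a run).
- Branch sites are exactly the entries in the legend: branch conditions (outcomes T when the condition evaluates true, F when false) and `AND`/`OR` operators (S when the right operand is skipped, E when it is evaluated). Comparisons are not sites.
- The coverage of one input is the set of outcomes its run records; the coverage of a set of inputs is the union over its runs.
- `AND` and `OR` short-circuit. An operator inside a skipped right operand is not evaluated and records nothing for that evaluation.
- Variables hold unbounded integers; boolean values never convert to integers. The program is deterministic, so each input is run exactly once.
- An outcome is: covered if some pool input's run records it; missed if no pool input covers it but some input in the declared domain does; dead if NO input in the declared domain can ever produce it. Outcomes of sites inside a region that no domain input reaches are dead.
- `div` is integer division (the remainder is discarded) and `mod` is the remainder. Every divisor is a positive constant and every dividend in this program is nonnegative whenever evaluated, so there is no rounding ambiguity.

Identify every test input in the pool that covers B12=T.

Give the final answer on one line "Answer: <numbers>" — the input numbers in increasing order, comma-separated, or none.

input #1 (a=1, k=4): never hits B12=T
input #2 (a=2, k=12): hits B12=T
input #3 (a=3, k=8): never hits B12=T
input #4 (a=3, k=12): hits B12=T
input #5 (a=5, k=14): hits B12=T
input #6 (a=5, k=3): never hits B12=T
input #7 (a=6, k=11): never hits B12=T
input #8 (a=4, k=11): never hits B12=T

Answer: 2, 4, 5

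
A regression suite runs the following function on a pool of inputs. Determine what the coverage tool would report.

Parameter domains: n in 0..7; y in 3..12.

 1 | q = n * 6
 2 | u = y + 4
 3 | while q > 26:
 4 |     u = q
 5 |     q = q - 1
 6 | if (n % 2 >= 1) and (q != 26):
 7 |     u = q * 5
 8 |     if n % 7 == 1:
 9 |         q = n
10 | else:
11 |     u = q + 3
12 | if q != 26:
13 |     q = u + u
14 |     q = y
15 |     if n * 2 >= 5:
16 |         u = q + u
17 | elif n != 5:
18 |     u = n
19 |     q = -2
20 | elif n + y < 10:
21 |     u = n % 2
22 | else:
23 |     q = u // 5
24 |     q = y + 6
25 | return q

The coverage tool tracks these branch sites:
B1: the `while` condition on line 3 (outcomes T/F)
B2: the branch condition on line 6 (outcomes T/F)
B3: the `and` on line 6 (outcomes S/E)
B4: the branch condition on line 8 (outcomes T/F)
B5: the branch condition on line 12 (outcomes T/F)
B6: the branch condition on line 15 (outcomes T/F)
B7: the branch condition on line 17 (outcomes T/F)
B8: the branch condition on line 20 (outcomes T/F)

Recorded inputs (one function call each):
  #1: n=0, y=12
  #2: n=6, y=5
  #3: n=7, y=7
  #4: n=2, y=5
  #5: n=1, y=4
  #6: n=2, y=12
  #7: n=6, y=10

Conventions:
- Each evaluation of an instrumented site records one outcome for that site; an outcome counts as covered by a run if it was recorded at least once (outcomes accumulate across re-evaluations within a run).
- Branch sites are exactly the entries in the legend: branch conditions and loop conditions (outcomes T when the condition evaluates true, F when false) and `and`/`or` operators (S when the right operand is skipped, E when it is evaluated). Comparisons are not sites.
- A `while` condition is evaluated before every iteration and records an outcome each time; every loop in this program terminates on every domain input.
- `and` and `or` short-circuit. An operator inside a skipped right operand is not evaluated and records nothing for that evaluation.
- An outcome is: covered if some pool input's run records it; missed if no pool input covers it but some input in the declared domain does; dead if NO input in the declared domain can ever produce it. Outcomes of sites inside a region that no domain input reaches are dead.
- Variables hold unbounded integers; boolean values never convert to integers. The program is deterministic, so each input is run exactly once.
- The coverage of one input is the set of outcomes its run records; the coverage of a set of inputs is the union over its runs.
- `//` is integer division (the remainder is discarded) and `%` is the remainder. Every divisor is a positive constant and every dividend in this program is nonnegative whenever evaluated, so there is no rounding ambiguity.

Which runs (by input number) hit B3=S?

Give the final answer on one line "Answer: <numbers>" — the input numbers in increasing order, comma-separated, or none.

input #1 (n=0, y=12): records B3=S
input #2 (n=6, y=5): records B3=S
input #3 (n=7, y=7): does not record B3=S
input #4 (n=2, y=5): records B3=S
input #5 (n=1, y=4): does not record B3=S
input #6 (n=2, y=12): records B3=S
input #7 (n=6, y=10): records B3=S

Answer: 1, 2, 4, 6, 7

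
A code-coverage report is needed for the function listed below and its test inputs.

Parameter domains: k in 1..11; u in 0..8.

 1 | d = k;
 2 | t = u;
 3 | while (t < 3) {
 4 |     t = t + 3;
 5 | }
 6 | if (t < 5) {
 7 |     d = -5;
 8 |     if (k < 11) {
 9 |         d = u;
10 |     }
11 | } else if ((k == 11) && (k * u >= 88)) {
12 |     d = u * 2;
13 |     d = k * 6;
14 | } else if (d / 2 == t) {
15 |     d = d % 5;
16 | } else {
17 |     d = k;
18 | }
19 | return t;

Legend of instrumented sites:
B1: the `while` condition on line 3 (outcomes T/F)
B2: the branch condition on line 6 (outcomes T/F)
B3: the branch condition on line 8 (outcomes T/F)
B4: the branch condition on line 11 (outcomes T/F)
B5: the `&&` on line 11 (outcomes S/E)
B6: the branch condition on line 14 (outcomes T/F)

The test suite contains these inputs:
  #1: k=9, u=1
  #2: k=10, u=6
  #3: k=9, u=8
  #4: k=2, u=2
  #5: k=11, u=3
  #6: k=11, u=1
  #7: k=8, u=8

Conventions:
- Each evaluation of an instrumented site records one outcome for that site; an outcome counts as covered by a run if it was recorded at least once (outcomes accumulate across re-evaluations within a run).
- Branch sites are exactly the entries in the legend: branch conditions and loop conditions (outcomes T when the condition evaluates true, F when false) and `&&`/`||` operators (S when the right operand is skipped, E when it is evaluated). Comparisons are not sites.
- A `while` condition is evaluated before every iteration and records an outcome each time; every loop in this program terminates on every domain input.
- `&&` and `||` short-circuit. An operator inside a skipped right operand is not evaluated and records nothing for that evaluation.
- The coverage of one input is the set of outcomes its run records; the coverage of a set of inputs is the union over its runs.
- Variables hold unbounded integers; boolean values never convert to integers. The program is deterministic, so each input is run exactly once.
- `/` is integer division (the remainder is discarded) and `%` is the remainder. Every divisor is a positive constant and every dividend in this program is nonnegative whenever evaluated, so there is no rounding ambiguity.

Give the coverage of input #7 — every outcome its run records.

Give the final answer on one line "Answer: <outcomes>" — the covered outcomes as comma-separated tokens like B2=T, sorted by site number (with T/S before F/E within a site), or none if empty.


Simulating input #7 (k=8, u=8) step by step:
  B1->F, B2->F, B5->S, B4->F, B6->F
as a set, this run covers: B1=F, B2=F, B4=F, B5=S, B6=F
Answer: B1=F, B2=F, B4=F, B5=S, B6=F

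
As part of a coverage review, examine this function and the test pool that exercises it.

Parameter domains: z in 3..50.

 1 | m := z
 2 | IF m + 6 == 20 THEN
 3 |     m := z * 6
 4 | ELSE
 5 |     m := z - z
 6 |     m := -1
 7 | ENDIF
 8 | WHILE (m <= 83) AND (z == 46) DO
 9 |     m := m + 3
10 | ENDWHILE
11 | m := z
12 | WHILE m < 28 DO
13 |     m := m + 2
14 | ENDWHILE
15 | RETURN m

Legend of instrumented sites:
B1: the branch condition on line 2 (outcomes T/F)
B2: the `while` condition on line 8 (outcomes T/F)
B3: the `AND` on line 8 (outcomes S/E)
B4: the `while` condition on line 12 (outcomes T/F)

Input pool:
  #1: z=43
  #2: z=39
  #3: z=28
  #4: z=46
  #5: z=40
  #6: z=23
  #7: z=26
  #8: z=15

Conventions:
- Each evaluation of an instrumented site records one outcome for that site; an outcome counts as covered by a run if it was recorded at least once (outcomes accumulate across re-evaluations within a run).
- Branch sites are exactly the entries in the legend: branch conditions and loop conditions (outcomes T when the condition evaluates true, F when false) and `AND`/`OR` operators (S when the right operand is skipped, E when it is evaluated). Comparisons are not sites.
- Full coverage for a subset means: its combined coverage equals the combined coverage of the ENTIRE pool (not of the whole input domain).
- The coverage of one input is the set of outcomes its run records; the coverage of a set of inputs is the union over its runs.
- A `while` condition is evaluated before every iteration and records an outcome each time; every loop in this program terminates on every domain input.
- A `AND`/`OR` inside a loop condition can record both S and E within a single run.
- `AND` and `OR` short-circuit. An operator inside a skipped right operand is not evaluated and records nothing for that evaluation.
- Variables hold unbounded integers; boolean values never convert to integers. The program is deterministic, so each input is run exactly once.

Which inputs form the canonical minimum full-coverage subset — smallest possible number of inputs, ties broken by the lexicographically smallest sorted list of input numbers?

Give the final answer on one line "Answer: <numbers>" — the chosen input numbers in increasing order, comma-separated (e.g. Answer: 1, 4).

#1 (z=43) -> B1->F, B3->E, B2->F, B4->F; covered: B1=F, B2=F, B3=E, B4=F
#2 (z=39) -> B1->F, B3->E, B2->F, B4->F; covered: B1=F, B2=F, B3=E, B4=F
#3 (z=28) -> B1->F, B3->E, B2->F, B4->F; covered: B1=F, B2=F, B3=E, B4=F
#4 (z=46) -> B1->F, B3->E, B2->T, B3->E, B2->T, B3->E, B2->T, B3->E, B2->T, B3->E, B2->T, B3->E, B2->T, B3->E, ...; covered: B1=F, B2=T, B2=F, B3=S, B3=E, B4=F
#5 (z=40) -> B1->F, B3->E, B2->F, B4->F; covered: B1=F, B2=F, B3=E, B4=F
#6 (z=23) -> B1->F, B3->E, B2->F, B4->T, B4->T, B4->T, B4->F; covered: B1=F, B2=F, B3=E, B4=T, B4=F
#7 (z=26) -> B1->F, B3->E, B2->F, B4->T, B4->F; covered: B1=F, B2=F, B3=E, B4=T, B4=F
#8 (z=15) -> B1->F, B3->E, B2->F, B4->T, B4->T, B4->T, B4->T, B4->T, B4->T, B4->T, B4->F; covered: B1=F, B2=F, B3=E, B4=T, B4=F
union over all inputs: B1=F, B2=T, B2=F, B3=S, B3=E, B4=T, B4=F (7 outcomes)
no size-1 subset reaches all 7 outcomes (best union: 6/7)
size 2: inputs {4, 6} cover all 7 outcomes, and no lexicographically smaller subset of this size does

Answer: 4, 6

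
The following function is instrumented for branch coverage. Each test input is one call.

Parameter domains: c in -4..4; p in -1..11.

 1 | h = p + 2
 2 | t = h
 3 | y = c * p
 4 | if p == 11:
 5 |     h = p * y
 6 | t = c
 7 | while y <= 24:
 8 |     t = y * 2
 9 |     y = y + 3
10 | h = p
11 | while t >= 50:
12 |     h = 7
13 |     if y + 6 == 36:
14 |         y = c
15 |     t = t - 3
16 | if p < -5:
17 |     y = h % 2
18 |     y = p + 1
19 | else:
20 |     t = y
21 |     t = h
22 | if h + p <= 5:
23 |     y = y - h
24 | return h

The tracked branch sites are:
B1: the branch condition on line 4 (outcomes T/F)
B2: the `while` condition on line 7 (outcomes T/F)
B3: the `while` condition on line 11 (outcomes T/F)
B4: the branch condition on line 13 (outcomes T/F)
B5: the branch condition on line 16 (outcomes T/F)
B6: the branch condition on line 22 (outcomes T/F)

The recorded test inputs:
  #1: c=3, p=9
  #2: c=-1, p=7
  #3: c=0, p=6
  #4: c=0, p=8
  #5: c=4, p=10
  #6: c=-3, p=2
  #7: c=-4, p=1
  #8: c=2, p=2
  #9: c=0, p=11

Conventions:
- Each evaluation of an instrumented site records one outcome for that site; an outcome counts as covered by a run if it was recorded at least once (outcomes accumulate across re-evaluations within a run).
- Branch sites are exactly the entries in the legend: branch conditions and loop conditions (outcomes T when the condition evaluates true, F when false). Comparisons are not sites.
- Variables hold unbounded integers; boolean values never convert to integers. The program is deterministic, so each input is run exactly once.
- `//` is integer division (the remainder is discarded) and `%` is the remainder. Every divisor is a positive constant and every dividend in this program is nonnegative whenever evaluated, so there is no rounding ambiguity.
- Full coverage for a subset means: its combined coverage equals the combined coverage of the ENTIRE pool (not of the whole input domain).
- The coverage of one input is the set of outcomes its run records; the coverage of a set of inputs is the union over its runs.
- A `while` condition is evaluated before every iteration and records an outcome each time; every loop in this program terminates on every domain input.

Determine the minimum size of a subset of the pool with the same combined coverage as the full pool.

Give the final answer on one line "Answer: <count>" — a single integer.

input #1, c=3, p=9: events B1->F, B2->F, B3->F, B5->F, B6->F; outcomes B1=F, B2=F, B3=F, B5=F, B6=F
input #2, c=-1, p=7: events B1->F, B2->T, B2->T, B2->T, B2->T, B2->T, B2->T, B2->T, B2->T, B2->T, B2->T, B2->T, B2->F, B3->F, ...; outcomes B1=F, B2=T, B2=F, B3=F, B5=F, B6=F
input #3, c=0, p=6: events B1->F, B2->T, B2->T, B2->T, B2->T, B2->T, B2->T, B2->T, B2->T, B2->T, B2->F, B3->F, B5->F, B6->F; outcomes B1=F, B2=T, B2=F, B3=F, B5=F, B6=F
input #4, c=0, p=8: events B1->F, B2->T, B2->T, B2->T, B2->T, B2->T, B2->T, B2->T, B2->T, B2->T, B2->F, B3->F, B5->F, B6->F; outcomes B1=F, B2=T, B2=F, B3=F, B5=F, B6=F
input #5, c=4, p=10: events B1->F, B2->F, B3->F, B5->F, B6->F; outcomes B1=F, B2=F, B3=F, B5=F, B6=F
input #6, c=-3, p=2: events B1->F, B2->T, B2->T, B2->T, B2->T, B2->T, B2->T, B2->T, B2->T, B2->T, B2->T, B2->T, B2->F, B3->F, ...; outcomes B1=F, B2=T, B2=F, B3=F, B5=F, B6=T
input #7, c=-4, p=1: events B1->F, B2->T, B2->T, B2->T, B2->T, B2->T, B2->T, B2->T, B2->T, B2->T, B2->T, B2->F, B3->F, B5->F, ...; outcomes B1=F, B2=T, B2=F, B3=F, B5=F, B6=T
input #8, c=2, p=2: events B1->F, B2->T, B2->T, B2->T, B2->T, B2->T, B2->T, B2->T, B2->F, B3->F, B5->F, B6->T; outcomes B1=F, B2=T, B2=F, B3=F, B5=F, B6=T
input #9, c=0, p=11: events B1->T, B2->T, B2->T, B2->T, B2->T, B2->T, B2->T, B2->T, B2->T, B2->T, B2->F, B3->F, B5->F, B6->F; outcomes B1=T, B2=T, B2=F, B3=F, B5=F, B6=F
the full pool covers 8 outcomes: B1=T, B1=F, B2=T, B2=F, B3=F, B5=F, B6=T, B6=F
size 1 is not enough: best union over all size-1 subsets is 6/8
inputs {6, 9} (size 2) cover everything; no size-2 subset with a lexicographically smaller index list covers all 8

Answer: 2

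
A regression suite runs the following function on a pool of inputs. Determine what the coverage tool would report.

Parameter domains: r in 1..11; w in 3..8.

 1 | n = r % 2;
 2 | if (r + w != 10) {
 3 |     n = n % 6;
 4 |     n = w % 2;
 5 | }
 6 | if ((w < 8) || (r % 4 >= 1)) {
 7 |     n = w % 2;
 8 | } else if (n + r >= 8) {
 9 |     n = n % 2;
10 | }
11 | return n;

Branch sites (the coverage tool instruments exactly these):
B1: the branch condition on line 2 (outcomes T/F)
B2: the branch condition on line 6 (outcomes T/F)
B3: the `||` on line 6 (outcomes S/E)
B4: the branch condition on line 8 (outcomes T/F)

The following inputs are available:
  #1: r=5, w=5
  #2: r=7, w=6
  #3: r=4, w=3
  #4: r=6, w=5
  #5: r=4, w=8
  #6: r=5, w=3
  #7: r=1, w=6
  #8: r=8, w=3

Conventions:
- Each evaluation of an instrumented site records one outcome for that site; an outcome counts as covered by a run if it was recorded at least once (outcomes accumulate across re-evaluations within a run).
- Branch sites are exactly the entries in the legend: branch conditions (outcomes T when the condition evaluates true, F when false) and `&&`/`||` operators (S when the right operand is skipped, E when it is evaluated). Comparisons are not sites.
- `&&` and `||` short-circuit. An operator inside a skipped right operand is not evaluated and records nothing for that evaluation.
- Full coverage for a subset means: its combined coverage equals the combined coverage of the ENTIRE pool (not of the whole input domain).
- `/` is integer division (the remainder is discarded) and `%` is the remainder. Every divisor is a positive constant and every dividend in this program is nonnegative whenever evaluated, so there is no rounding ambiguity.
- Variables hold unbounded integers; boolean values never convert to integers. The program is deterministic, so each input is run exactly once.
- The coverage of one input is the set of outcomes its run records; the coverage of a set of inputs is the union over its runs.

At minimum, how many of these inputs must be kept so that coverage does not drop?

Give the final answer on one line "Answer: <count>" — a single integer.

#1 (r=5, w=5) -> B1->F, B3->S, B2->T; covered: B1=F, B2=T, B3=S
#2 (r=7, w=6) -> B1->T, B3->S, B2->T; covered: B1=T, B2=T, B3=S
#3 (r=4, w=3) -> B1->T, B3->S, B2->T; covered: B1=T, B2=T, B3=S
#4 (r=6, w=5) -> B1->T, B3->S, B2->T; covered: B1=T, B2=T, B3=S
#5 (r=4, w=8) -> B1->T, B3->E, B2->F, B4->F; covered: B1=T, B2=F, B3=E, B4=F
#6 (r=5, w=3) -> B1->T, B3->S, B2->T; covered: B1=T, B2=T, B3=S
#7 (r=1, w=6) -> B1->T, B3->S, B2->T; covered: B1=T, B2=T, B3=S
#8 (r=8, w=3) -> B1->T, B3->S, B2->T; covered: B1=T, B2=T, B3=S
pool-wide coverage (7 outcomes): B1=T, B1=F, B2=T, B2=F, B3=S, B3=E, B4=F
no size-1 subset reaches all 7 outcomes (best union: 4/7)
inputs {1, 5} (size 2) cover everything; no size-2 subset with a lexicographically smaller index list covers all 7

Answer: 2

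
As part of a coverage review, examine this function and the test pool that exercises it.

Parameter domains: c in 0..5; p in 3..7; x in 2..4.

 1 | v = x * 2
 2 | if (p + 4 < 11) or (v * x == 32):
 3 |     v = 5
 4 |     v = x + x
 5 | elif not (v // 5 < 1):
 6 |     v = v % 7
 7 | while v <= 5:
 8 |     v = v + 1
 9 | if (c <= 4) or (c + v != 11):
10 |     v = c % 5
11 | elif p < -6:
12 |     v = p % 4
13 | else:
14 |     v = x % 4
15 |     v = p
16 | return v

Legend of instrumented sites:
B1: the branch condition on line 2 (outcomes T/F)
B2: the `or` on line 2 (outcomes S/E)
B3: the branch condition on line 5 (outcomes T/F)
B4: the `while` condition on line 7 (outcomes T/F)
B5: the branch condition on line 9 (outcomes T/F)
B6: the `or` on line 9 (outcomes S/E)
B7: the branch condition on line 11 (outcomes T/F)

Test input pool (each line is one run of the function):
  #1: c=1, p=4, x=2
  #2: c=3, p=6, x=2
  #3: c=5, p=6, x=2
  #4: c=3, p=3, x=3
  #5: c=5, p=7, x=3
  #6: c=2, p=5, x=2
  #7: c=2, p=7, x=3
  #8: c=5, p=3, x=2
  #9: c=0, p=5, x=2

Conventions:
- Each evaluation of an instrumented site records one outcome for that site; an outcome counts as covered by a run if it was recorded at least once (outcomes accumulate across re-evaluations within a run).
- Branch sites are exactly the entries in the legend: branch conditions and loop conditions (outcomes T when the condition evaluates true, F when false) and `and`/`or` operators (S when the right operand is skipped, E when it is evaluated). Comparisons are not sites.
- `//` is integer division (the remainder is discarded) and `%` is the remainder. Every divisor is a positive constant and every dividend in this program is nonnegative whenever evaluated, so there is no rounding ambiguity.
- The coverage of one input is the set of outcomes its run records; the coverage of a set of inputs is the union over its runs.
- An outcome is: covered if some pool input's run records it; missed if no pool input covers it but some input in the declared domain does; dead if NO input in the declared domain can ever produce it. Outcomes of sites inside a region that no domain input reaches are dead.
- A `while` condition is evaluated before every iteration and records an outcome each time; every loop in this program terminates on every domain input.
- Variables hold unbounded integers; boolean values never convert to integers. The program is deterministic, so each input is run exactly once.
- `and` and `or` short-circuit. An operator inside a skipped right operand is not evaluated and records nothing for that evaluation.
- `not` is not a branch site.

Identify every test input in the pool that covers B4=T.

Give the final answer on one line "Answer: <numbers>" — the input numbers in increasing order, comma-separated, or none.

input #1 (c=1, p=4, x=2): covers B4=T
input #2 (c=3, p=6, x=2): covers B4=T
input #3 (c=5, p=6, x=2): covers B4=T
input #4 (c=3, p=3, x=3): misses B4=T
input #5 (c=5, p=7, x=3): misses B4=T
input #6 (c=2, p=5, x=2): covers B4=T
input #7 (c=2, p=7, x=3): misses B4=T
input #8 (c=5, p=3, x=2): covers B4=T
input #9 (c=0, p=5, x=2): covers B4=T

Answer: 1, 2, 3, 6, 8, 9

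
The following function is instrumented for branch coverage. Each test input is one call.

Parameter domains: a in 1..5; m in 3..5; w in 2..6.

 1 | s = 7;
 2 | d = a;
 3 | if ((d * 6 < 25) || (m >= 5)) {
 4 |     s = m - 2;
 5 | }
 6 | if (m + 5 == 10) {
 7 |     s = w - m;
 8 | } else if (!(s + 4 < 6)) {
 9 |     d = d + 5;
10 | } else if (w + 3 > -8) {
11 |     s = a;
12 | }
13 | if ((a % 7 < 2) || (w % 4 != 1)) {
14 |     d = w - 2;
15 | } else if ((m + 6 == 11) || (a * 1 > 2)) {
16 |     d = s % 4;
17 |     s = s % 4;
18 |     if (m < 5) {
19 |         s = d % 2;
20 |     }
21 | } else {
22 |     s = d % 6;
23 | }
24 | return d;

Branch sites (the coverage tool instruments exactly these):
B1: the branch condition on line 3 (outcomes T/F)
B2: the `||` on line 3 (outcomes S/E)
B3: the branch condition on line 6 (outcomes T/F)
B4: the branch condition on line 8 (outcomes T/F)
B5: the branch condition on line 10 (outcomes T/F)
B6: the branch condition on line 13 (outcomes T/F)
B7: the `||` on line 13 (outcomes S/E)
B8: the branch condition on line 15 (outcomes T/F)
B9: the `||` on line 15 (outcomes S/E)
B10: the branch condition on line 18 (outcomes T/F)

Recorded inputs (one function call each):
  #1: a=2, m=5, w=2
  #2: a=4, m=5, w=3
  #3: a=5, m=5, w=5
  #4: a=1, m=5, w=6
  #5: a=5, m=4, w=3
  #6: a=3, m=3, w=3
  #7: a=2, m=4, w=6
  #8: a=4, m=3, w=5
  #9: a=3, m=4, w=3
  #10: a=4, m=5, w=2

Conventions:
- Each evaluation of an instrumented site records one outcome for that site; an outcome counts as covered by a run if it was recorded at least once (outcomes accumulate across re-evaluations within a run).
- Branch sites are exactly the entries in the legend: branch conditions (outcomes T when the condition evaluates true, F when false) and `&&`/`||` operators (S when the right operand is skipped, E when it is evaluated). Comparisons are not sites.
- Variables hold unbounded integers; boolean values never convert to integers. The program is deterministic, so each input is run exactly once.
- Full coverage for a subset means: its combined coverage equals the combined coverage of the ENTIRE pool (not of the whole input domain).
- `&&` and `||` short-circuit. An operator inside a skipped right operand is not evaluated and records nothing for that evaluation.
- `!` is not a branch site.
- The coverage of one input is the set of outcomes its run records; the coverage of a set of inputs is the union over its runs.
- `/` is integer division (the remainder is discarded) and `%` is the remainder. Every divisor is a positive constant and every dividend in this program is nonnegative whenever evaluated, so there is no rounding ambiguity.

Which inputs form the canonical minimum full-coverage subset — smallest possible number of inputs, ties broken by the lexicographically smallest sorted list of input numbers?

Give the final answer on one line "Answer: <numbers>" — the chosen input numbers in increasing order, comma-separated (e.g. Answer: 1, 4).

#1 (a=2, m=5, w=2) -> B2->S, B1->T, B3->T, B7->E, B6->T; covered: B1=T, B2=S, B3=T, B6=T, B7=E
#2 (a=4, m=5, w=3) -> B2->S, B1->T, B3->T, B7->E, B6->T; covered: B1=T, B2=S, B3=T, B6=T, B7=E
#3 (a=5, m=5, w=5) -> B2->E, B1->T, B3->T, B7->E, B6->F, B9->S, B8->T, B10->F; covered: B1=T, B2=E, B3=T, B6=F, B7=E, B8=T, B9=S, B10=F
#4 (a=1, m=5, w=6) -> B2->S, B1->T, B3->T, B7->S, B6->T; covered: B1=T, B2=S, B3=T, B6=T, B7=S
#5 (a=5, m=4, w=3) -> B2->E, B1->F, B3->F, B4->T, B7->E, B6->T; covered: B1=F, B2=E, B3=F, B4=T, B6=T, B7=E
#6 (a=3, m=3, w=3) -> B2->S, B1->T, B3->F, B4->F, B5->T, B7->E, B6->T; covered: B1=T, B2=S, B3=F, B4=F, B5=T, B6=T, B7=E
#7 (a=2, m=4, w=6) -> B2->S, B1->T, B3->F, B4->T, B7->E, B6->T; covered: B1=T, B2=S, B3=F, B4=T, B6=T, B7=E
#8 (a=4, m=3, w=5) -> B2->S, B1->T, B3->F, B4->F, B5->T, B7->E, B6->F, B9->E, B8->T, B10->T; covered: B1=T, B2=S, B3=F, B4=F, B5=T, B6=F, B7=E, B8=T, B9=E, B10=T
#9 (a=3, m=4, w=3) -> B2->S, B1->T, B3->F, B4->T, B7->E, B6->T; covered: B1=T, B2=S, B3=F, B4=T, B6=T, B7=E
#10 (a=4, m=5, w=2) -> B2->S, B1->T, B3->T, B7->E, B6->T; covered: B1=T, B2=S, B3=T, B6=T, B7=E
together the pool reaches 18 outcomes: B1=T, B1=F, B2=S, B2=E, B3=T, B3=F, B4=T, B4=F, B5=T, B6=T, B6=F, B7=S, B7=E, B8=T, B9=S, B9=E, B10=T, B10=F
every size-1 subset falls short of the 18 outcomes (best: 10/18)
every size-2 subset falls short of the 18 outcomes (best: 14/18)
every size-3 subset falls short of the 18 outcomes (best: 17/18)
inputs {3, 4, 5, 8} (size 4) cover everything; no size-4 subset with a lexicographically smaller index list covers all 18

Answer: 3, 4, 5, 8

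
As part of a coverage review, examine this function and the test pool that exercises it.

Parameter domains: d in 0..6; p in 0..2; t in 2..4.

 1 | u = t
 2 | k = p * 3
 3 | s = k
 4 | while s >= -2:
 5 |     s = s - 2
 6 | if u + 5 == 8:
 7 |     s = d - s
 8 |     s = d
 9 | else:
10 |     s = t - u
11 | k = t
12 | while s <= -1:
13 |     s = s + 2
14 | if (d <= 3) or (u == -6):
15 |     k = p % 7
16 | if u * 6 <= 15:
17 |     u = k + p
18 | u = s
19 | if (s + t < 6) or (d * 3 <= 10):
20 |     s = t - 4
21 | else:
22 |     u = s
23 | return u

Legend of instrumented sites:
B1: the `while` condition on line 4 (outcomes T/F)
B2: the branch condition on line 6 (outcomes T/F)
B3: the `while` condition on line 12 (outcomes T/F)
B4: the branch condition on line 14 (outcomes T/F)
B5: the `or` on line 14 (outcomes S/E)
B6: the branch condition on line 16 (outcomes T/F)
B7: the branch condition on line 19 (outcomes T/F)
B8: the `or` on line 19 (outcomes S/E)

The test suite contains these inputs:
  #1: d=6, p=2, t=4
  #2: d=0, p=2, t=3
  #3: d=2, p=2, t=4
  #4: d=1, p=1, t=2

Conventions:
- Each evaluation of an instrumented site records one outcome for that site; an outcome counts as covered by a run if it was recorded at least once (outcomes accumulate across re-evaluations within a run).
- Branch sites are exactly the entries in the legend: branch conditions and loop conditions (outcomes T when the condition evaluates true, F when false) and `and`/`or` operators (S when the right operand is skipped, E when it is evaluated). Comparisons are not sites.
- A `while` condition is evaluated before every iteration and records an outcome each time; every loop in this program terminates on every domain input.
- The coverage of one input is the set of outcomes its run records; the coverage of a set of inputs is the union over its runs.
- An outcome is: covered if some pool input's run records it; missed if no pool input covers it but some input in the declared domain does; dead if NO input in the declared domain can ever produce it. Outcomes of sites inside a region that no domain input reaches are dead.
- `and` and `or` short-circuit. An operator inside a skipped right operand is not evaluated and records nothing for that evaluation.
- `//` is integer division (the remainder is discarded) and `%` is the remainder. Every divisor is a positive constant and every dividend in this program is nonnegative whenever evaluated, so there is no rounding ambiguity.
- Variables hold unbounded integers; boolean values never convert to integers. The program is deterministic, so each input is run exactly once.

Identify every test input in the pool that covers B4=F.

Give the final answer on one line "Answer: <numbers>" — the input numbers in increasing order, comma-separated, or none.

input #1 (d=6, p=2, t=4): produces B4=F
input #2 (d=0, p=2, t=3): does not produce B4=F
input #3 (d=2, p=2, t=4): does not produce B4=F
input #4 (d=1, p=1, t=2): does not produce B4=F

Answer: 1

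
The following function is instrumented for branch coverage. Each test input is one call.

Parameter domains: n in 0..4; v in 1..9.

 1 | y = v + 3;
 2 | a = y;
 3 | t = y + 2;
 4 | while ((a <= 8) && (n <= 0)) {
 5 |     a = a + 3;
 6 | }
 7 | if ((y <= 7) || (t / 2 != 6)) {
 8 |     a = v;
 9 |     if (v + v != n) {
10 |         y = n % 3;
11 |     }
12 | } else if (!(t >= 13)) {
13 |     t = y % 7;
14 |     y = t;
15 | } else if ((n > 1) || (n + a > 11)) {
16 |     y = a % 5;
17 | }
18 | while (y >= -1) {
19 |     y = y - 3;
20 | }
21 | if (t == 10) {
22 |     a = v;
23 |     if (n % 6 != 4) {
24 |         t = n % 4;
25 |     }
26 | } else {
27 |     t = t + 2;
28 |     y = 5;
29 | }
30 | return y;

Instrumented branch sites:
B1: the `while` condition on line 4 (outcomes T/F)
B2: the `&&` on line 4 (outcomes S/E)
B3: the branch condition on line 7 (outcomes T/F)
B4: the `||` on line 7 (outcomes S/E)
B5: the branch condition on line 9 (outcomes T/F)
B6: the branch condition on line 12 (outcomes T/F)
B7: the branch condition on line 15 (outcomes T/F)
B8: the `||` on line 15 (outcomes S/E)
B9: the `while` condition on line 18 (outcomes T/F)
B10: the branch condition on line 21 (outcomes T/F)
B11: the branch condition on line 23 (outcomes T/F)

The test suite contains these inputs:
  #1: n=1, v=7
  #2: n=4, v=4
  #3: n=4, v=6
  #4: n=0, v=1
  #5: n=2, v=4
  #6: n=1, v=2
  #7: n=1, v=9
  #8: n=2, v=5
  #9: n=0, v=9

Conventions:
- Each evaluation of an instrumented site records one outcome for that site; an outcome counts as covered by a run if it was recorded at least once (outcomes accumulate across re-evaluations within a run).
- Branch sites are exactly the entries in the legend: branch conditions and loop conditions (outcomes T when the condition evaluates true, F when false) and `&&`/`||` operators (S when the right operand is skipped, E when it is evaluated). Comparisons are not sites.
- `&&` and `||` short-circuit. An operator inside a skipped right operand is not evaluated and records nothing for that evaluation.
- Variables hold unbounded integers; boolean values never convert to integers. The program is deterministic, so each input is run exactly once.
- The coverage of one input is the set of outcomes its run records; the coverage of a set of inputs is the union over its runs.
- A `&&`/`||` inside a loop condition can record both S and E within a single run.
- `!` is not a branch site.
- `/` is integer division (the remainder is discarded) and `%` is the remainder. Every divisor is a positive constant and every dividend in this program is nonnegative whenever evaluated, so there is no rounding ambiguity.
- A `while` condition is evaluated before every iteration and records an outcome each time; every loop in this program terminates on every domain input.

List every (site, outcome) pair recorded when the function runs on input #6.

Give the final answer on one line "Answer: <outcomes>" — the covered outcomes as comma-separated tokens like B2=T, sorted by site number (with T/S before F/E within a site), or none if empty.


Running input #6 (n=1, v=2), event by event:
  B2->E, B1->F, B4->S, B3->T, B5->T, B9->T, B9->F, B10->F
deduplicating events, the covered set is: B1=F, B2=E, B3=T, B4=S, B5=T, B9=T, B9=F, B10=F
Answer: B1=F, B2=E, B3=T, B4=S, B5=T, B9=T, B9=F, B10=F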